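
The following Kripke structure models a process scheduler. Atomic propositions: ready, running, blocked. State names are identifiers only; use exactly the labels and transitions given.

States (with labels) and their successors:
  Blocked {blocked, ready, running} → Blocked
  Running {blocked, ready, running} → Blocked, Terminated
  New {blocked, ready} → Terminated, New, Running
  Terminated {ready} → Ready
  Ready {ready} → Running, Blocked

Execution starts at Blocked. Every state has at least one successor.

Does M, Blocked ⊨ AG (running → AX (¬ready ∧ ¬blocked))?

Does not hold

States satisfying running → AX (¬ready ∧ ¬blocked): {New, Terminated, Ready}.
States satisfying AG (running → AX (¬ready ∧ ¬blocked)): ∅.
Blocked is reachable from Blocked and violates running → AX (¬ready ∧ ¬blocked), so AG fails at Blocked.
Blocked ∉ Sat(AG (running → AX (¬ready ∧ ¬blocked))).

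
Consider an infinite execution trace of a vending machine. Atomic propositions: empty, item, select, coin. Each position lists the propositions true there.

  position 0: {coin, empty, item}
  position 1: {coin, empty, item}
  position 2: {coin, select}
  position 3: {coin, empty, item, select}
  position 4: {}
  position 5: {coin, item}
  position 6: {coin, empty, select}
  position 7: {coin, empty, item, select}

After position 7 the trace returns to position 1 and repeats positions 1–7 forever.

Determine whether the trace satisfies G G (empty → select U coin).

G (empty → select U coin) holds at every position 0..7, and those are all positions ever visited, so G G (empty → select U coin) holds.

Satisfied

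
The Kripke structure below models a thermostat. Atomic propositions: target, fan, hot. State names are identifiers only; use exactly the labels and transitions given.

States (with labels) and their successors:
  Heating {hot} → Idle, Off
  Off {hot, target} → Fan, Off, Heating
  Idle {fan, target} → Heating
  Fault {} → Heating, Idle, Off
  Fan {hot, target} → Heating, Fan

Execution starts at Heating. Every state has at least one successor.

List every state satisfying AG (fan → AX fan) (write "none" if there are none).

none

States satisfying fan → AX fan: {Heating, Off, Fault, Fan}.
States satisfying AG (fan → AX fan): ∅.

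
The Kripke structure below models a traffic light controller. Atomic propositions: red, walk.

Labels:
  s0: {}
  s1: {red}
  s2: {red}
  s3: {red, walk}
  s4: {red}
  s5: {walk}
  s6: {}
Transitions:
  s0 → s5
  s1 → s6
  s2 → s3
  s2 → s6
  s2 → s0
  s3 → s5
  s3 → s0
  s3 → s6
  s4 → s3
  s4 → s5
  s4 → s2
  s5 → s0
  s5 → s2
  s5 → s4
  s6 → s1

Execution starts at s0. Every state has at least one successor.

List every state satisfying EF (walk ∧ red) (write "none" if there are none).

{s0, s2, s3, s4, s5}

States satisfying walk ∧ red: {s3}.
States satisfying EF (walk ∧ red): {s0, s2, s3, s4, s5}.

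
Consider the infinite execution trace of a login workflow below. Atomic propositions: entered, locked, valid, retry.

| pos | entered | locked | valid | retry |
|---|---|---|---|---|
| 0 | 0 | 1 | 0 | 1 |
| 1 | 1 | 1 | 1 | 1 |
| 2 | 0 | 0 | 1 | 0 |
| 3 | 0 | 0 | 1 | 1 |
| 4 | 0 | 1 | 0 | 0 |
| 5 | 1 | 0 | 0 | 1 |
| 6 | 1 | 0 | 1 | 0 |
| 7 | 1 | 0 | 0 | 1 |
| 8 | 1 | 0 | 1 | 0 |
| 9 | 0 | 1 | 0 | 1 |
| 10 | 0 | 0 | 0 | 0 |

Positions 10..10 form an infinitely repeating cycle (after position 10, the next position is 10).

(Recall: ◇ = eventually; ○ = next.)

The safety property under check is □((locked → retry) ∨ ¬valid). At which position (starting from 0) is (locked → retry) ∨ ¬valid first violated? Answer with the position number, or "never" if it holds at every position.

never

(locked → retry) ∨ ¬valid holds at every position 0..10, and those are all the positions the trace ever visits, so the invariant □((locked → retry) ∨ ¬valid) is never violated.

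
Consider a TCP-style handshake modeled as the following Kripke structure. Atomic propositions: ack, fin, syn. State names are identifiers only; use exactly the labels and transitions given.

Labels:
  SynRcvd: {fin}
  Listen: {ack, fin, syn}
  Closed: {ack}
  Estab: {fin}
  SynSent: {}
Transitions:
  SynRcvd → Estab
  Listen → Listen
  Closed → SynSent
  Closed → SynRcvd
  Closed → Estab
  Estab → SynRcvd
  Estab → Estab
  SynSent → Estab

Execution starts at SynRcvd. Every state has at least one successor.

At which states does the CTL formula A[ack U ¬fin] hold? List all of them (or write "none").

{Closed, SynSent}

States satisfying ack: {Listen, Closed}.
States satisfying ¬fin: {Closed, SynSent}.
States satisfying A[ack U ¬fin]: {Closed, SynSent}.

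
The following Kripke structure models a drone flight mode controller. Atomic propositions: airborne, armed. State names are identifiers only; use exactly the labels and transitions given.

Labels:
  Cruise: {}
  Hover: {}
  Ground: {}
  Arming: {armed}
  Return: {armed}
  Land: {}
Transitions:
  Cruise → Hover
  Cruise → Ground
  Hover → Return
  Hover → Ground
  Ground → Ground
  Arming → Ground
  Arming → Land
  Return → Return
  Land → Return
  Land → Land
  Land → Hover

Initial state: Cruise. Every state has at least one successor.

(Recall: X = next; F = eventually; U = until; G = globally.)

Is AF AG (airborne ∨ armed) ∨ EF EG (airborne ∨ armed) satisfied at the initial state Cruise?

Satisfied

States satisfying AG (airborne ∨ armed): {Return}.
States satisfying AF AG (airborne ∨ armed): {Return}.
States satisfying EG (airborne ∨ armed): {Return}.
States satisfying EF EG (airborne ∨ armed): {Cruise, Hover, Arming, Return, Land}.
States satisfying AF AG (airborne ∨ armed) ∨ EF EG (airborne ∨ armed): {Cruise, Hover, Arming, Return, Land}.
Cruise ∈ Sat(AF AG (airborne ∨ armed) ∨ EF EG (airborne ∨ armed)).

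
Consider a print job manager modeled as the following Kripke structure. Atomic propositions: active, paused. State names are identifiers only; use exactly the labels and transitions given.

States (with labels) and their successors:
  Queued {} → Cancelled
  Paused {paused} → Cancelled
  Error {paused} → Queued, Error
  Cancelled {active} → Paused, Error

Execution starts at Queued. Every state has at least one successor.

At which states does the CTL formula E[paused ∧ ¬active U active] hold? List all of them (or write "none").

States satisfying paused ∧ ¬active: {Paused, Error}.
States satisfying active: {Cancelled}.
States satisfying E[paused ∧ ¬active U active]: {Paused, Cancelled}.

{Paused, Cancelled}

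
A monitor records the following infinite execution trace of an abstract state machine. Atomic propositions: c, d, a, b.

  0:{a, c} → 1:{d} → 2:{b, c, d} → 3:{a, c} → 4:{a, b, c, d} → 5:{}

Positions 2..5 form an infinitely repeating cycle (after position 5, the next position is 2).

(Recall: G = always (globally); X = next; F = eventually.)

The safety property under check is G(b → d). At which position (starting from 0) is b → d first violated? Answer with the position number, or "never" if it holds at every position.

never

b → d holds at every position 0..5, and those are all the positions the trace ever visits, so the invariant G(b → d) is never violated.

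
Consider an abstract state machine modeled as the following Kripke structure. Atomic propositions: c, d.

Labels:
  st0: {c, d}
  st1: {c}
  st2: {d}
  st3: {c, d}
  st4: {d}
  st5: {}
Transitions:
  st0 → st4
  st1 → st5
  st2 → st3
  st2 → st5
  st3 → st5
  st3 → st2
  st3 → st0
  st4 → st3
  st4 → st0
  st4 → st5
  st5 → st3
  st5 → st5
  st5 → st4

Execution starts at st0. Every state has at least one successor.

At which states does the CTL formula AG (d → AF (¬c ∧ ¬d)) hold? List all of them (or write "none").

none

States satisfying d → AF (¬c ∧ ¬d): {st1, st5}.
States satisfying AG (d → AF (¬c ∧ ¬d)): ∅.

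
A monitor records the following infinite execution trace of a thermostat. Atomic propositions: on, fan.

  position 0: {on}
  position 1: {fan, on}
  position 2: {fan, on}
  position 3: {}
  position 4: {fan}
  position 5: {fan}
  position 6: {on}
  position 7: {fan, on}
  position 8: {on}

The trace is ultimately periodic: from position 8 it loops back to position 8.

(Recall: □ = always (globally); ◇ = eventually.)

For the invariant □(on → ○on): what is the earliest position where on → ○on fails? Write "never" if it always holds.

2

Check on → ○on at each position in order: 0 ✓, 1 ✓.
At position 2 the labels are {fan, on} and the next position 3 has {}, so on → ○on is false there. This is the first violation.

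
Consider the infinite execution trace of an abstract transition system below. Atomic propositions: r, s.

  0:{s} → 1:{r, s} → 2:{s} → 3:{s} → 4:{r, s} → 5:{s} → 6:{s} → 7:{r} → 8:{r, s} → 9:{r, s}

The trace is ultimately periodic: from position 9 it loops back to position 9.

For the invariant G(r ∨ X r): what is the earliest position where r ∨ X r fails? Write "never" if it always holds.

Check r ∨ X r at each position in order: 0 ✓, 1 ✓.
At position 2 the labels are {s} and the next position 3 has {s}, so r ∨ X r is false there. This is the first violation.

2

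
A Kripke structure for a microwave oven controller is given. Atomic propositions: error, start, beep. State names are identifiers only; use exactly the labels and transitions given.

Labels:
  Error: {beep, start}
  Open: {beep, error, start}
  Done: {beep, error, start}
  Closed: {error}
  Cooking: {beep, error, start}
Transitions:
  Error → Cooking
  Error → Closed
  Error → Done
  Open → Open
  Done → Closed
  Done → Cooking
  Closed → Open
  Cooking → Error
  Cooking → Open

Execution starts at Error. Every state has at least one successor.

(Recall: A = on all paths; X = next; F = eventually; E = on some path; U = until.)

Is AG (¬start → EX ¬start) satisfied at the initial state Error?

States satisfying ¬start → EX ¬start: {Error, Open, Done, Cooking}.
States satisfying AG (¬start → EX ¬start): {Open}.
Closed is reachable from Error and violates ¬start → EX ¬start, so AG fails at Error.
Error ∉ Sat(AG (¬start → EX ¬start)).

Violated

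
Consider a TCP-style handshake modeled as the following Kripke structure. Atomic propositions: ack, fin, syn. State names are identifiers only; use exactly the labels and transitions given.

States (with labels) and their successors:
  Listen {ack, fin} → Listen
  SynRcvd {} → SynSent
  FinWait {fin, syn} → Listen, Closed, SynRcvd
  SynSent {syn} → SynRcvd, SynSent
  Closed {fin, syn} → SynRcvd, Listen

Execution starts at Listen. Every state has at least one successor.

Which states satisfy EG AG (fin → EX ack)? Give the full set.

{Listen, SynRcvd, FinWait, SynSent, Closed}

States satisfying AG (fin → EX ack): {Listen, SynRcvd, FinWait, SynSent, Closed}.
States satisfying EG AG (fin → EX ack): {Listen, SynRcvd, FinWait, SynSent, Closed}.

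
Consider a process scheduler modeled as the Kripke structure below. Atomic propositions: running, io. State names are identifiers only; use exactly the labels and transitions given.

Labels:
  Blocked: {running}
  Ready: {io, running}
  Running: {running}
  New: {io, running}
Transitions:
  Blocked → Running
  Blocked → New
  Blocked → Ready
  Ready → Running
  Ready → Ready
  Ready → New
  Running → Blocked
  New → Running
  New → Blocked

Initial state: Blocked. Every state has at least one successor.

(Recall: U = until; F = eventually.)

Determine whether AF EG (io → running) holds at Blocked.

Holds

States satisfying EG (io → running): {Blocked, Ready, Running, New}.
States satisfying AF EG (io → running): {Blocked, Ready, Running, New}.
Blocked ∈ Sat(AF EG (io → running)).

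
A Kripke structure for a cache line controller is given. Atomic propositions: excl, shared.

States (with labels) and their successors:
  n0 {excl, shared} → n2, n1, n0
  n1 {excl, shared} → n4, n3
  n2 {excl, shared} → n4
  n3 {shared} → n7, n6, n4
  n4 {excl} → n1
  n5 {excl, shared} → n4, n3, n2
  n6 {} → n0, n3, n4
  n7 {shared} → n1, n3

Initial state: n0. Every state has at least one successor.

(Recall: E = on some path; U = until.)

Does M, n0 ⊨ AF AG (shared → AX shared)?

States satisfying AG (shared → AX shared): ∅.
States satisfying AF AG (shared → AX shared): ∅.
There is a path from n0 along which AG (shared → AX shared) never holds.
n0 ∉ Sat(AF AG (shared → AX shared)).

No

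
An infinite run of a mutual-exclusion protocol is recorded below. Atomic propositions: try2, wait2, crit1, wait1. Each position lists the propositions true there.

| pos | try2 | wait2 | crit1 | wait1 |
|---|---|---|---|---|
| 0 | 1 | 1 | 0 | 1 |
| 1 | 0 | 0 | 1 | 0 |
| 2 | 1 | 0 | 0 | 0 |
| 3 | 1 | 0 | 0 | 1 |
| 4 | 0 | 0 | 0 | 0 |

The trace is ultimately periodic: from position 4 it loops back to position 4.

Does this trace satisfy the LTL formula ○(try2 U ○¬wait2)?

The position after 0 is 1; try2 U ○¬wait2 is true there.

Holds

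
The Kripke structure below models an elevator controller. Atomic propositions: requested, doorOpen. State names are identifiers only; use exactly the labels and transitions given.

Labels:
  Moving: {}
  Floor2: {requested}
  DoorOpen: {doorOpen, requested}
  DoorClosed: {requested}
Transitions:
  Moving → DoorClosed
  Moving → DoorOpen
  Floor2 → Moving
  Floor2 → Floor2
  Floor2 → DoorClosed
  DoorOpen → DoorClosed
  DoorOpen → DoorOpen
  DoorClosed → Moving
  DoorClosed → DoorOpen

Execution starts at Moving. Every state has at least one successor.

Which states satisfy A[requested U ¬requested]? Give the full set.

States satisfying requested: {Floor2, DoorOpen, DoorClosed}.
States satisfying ¬requested: {Moving}.
States satisfying A[requested U ¬requested]: {Moving}.

{Moving}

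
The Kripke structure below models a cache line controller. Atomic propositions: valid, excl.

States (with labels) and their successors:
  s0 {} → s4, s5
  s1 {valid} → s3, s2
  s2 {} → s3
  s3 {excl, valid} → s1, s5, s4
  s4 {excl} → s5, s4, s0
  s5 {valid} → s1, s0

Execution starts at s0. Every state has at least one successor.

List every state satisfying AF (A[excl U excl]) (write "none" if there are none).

States satisfying A[excl U excl]: {s3, s4}.
States satisfying AF (A[excl U excl]): {s1, s2, s3, s4}.

{s1, s2, s3, s4}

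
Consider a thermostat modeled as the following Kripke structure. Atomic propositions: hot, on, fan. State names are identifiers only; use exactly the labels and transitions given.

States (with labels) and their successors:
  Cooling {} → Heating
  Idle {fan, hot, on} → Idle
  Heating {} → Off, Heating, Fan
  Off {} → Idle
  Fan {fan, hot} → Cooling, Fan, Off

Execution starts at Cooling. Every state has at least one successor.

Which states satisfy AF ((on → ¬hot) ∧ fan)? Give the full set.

States satisfying (on → ¬hot) ∧ fan: {Fan}.
States satisfying AF ((on → ¬hot) ∧ fan): {Fan}.

{Fan}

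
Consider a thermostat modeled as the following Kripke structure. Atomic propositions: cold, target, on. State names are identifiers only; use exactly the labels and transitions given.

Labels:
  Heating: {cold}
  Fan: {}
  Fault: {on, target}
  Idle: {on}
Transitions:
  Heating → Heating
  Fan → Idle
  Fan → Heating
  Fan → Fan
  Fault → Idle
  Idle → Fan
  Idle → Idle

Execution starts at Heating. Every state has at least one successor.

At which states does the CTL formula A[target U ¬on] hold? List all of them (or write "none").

States satisfying target: {Fault}.
States satisfying ¬on: {Heating, Fan}.
States satisfying A[target U ¬on]: {Heating, Fan}.

{Heating, Fan}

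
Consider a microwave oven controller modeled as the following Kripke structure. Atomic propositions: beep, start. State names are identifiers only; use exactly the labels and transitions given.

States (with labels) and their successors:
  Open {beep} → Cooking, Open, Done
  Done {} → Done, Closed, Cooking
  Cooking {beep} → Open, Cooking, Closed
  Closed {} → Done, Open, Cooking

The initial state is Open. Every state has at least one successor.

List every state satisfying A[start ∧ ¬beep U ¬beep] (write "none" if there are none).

{Done, Closed}

States satisfying start ∧ ¬beep: ∅.
States satisfying ¬beep: {Done, Closed}.
States satisfying A[start ∧ ¬beep U ¬beep]: {Done, Closed}.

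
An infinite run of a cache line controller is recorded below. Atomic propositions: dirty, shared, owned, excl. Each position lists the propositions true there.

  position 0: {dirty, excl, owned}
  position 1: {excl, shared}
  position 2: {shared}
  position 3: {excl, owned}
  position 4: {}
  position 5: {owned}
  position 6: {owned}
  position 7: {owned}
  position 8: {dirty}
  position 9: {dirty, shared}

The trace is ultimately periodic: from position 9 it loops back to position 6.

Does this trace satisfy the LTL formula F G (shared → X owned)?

G (shared → X owned) holds at position 2, which is reachable from 0, so F G (shared → X owned) holds.

Yes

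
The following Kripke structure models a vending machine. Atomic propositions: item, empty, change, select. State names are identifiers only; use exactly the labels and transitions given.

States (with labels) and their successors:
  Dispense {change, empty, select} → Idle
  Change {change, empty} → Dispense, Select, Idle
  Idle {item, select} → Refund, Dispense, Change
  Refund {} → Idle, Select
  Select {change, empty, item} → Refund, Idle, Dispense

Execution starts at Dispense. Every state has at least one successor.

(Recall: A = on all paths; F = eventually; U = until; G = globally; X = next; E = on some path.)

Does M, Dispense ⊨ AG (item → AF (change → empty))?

States satisfying item → AF (change → empty): {Dispense, Change, Idle, Refund, Select}.
States satisfying AG (item → AF (change → empty)): {Dispense, Change, Idle, Refund, Select}.
Every state reachable from Dispense satisfies item → AF (change → empty).
Dispense ∈ Sat(AG (item → AF (change → empty))).

Holds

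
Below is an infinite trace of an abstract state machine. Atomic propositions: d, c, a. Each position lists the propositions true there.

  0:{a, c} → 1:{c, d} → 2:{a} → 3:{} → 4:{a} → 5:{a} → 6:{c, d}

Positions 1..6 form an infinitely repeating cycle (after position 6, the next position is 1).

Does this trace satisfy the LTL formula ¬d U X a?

Walking from position 0: X a first holds at position 1, and ¬d holds at every earlier position along the way, so ¬d U X a holds.

Holds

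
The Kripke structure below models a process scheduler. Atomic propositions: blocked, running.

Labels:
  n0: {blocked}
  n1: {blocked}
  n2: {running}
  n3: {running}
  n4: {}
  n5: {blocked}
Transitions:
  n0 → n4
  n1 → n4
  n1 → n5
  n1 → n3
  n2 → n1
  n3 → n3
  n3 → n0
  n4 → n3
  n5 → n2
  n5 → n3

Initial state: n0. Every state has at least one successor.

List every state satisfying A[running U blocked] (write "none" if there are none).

States satisfying running: {n2, n3}.
States satisfying blocked: {n0, n1, n5}.
States satisfying A[running U blocked]: {n0, n1, n2, n5}.

{n0, n1, n2, n5}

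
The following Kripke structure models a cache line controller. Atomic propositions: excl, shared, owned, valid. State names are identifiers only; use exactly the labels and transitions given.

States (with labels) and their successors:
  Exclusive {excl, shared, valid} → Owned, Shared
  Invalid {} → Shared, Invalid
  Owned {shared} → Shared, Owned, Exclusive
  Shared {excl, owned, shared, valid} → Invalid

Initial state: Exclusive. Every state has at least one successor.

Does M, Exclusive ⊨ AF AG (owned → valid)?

States satisfying AG (owned → valid): {Exclusive, Invalid, Owned, Shared}.
States satisfying AF AG (owned → valid): {Exclusive, Invalid, Owned, Shared}.
Exclusive ∈ Sat(AF AG (owned → valid)).

Holds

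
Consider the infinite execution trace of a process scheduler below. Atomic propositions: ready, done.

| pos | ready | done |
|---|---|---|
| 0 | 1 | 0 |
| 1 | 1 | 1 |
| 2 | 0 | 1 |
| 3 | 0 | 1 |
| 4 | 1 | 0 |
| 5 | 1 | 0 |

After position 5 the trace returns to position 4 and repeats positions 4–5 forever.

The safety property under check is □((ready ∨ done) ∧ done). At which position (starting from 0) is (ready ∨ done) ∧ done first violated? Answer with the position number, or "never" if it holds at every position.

At position 0 the labels are {ready}, so (ready ∨ done) ∧ done is false there. This is the first violation.

0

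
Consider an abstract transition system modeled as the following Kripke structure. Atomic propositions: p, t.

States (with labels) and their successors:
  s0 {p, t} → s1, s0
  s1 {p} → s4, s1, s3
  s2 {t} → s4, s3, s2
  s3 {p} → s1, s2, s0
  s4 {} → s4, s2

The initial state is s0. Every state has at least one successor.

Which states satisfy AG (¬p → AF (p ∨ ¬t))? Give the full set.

States satisfying ¬p → AF (p ∨ ¬t): {s0, s1, s3, s4}.
States satisfying AG (¬p → AF (p ∨ ¬t)): ∅.

none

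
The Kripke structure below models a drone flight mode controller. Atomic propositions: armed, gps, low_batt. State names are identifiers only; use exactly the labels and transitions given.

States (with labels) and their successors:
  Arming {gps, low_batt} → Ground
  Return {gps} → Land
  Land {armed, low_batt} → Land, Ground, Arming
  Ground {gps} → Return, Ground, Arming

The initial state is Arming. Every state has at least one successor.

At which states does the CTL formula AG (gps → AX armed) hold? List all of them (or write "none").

States satisfying gps → AX armed: {Return, Land}.
States satisfying AG (gps → AX armed): ∅.

none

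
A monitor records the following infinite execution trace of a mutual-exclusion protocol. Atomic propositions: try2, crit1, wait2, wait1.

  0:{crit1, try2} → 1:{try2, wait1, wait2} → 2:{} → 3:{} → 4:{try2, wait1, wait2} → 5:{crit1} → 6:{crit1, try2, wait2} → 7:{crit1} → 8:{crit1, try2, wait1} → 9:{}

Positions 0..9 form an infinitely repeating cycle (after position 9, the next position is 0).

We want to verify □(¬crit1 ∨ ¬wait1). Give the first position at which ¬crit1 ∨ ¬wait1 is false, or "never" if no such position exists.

8

Check ¬crit1 ∨ ¬wait1 at each position in order: 0 ✓, 1 ✓, 2 ✓, 3 ✓, 4 ✓, 5 ✓, 6 ✓, 7 ✓.
At position 8 the labels are {crit1, try2, wait1}, so ¬crit1 ∨ ¬wait1 is false there. This is the first violation.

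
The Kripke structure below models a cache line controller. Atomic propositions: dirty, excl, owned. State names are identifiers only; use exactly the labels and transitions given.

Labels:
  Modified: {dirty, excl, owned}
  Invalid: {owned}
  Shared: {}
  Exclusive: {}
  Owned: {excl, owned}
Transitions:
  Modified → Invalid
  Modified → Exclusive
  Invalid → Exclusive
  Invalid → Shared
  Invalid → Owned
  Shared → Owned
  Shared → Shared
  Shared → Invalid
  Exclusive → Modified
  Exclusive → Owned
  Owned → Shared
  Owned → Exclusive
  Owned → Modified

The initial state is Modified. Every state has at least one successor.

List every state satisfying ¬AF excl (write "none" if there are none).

States satisfying excl: {Modified, Owned}.
States satisfying AF excl: {Modified, Exclusive, Owned}.
States satisfying ¬AF excl: {Invalid, Shared}.

{Invalid, Shared}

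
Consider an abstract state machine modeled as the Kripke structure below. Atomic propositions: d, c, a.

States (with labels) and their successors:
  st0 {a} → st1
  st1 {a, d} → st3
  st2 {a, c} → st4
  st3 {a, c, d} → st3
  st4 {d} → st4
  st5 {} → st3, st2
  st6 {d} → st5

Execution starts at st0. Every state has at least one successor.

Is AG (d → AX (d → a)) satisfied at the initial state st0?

States satisfying d → AX (d → a): {st0, st1, st2, st3, st5, st6}.
States satisfying AG (d → AX (d → a)): {st0, st1, st3}.
Every state reachable from st0 satisfies d → AX (d → a).
st0 ∈ Sat(AG (d → AX (d → a))).

Holds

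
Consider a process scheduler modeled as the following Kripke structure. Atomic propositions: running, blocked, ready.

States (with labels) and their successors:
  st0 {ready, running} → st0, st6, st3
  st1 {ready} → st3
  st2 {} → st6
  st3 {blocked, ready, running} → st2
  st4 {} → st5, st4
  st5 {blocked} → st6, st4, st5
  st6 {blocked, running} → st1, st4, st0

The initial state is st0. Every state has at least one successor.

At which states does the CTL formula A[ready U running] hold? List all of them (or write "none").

{st0, st1, st3, st6}

States satisfying ready: {st0, st1, st3}.
States satisfying running: {st0, st3, st6}.
States satisfying A[ready U running]: {st0, st1, st3, st6}.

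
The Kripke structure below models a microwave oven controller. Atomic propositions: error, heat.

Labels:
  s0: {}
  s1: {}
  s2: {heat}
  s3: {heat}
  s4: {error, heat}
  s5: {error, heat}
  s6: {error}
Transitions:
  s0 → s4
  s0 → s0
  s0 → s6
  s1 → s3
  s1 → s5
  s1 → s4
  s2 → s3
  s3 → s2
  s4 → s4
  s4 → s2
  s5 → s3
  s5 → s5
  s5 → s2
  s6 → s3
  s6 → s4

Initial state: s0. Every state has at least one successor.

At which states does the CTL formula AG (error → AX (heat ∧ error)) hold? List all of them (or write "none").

{s2, s3}

States satisfying error → AX (heat ∧ error): {s0, s1, s2, s3}.
States satisfying AG (error → AX (heat ∧ error)): {s2, s3}.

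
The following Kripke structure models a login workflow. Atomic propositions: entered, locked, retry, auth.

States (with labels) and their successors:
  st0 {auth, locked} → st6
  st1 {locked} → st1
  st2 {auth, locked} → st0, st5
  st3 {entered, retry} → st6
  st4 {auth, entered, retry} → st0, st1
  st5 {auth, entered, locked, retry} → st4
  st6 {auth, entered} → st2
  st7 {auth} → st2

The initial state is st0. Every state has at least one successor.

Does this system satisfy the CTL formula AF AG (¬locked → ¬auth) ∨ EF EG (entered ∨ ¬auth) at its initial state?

Holds

States satisfying AG (¬locked → ¬auth): {st1}.
States satisfying AF AG (¬locked → ¬auth): {st1}.
States satisfying EG (entered ∨ ¬auth): {st1, st4, st5}.
States satisfying EF EG (entered ∨ ¬auth): {st0, st1, st2, st3, st4, st5, st6, st7}.
States satisfying AF AG (¬locked → ¬auth) ∨ EF EG (entered ∨ ¬auth): {st0, st1, st2, st3, st4, st5, st6, st7}.
st0 ∈ Sat(AF AG (¬locked → ¬auth) ∨ EF EG (entered ∨ ¬auth)).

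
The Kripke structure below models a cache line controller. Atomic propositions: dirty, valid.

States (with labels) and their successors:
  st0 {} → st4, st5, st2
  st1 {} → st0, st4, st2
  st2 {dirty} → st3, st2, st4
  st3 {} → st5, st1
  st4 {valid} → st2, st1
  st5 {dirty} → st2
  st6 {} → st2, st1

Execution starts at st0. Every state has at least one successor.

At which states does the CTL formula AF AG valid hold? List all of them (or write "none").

none

States satisfying AG valid: ∅.
States satisfying AF AG valid: ∅.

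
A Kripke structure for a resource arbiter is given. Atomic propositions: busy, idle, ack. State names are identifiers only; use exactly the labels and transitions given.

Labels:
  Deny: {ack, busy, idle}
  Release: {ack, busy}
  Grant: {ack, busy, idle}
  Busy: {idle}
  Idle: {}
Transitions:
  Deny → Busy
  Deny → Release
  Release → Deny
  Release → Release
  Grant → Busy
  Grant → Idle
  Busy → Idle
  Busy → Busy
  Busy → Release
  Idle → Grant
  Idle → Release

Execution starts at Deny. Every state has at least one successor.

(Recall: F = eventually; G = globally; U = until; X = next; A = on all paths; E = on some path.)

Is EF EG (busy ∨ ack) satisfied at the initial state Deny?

States satisfying EG (busy ∨ ack): {Deny, Release}.
States satisfying EF EG (busy ∨ ack): {Deny, Release, Grant, Busy, Idle}.
Some path from Deny reaches a state where EG (busy ∨ ack) holds.
Deny ∈ Sat(EF EG (busy ∨ ack)).

Holds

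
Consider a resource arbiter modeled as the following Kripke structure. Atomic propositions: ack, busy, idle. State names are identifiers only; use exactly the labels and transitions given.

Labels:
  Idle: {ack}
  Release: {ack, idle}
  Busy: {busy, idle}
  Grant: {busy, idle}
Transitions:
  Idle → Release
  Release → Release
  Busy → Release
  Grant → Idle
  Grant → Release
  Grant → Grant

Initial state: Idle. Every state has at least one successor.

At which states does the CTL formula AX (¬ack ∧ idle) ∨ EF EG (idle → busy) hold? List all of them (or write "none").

{Grant}

States satisfying ¬ack ∧ idle: {Busy, Grant}.
States satisfying AX (¬ack ∧ idle): ∅.
States satisfying EG (idle → busy): {Grant}.
States satisfying EF EG (idle → busy): {Grant}.
States satisfying AX (¬ack ∧ idle) ∨ EF EG (idle → busy): {Grant}.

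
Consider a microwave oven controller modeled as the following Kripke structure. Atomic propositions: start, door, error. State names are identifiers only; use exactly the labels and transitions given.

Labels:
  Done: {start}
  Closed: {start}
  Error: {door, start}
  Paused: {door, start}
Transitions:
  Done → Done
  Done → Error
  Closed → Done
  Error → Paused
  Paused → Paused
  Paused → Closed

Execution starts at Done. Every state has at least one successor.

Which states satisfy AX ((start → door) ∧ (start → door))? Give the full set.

States satisfying (start → door) ∧ (start → door): {Error, Paused}.
States satisfying AX ((start → door) ∧ (start → door)): {Error}.

{Error}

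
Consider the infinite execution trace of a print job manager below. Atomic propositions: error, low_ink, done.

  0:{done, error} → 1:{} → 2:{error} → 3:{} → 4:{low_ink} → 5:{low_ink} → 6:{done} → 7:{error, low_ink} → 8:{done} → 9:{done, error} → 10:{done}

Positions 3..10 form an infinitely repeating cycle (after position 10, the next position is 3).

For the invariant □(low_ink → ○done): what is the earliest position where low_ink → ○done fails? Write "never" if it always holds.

4

Check low_ink → ○done at each position in order: 0 ✓, 1 ✓, 2 ✓, 3 ✓.
At position 4 the labels are {low_ink} and the next position 5 has {low_ink}, so low_ink → ○done is false there. This is the first violation.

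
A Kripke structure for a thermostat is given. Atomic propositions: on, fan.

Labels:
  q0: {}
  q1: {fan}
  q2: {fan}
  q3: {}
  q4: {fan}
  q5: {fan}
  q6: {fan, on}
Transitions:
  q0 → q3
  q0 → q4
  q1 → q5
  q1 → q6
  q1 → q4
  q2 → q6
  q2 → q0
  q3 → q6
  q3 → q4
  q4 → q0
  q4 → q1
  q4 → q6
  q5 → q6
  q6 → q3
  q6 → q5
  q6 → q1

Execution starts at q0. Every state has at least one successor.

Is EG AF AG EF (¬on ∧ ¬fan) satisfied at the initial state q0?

Satisfied

States satisfying AF AG EF (¬on ∧ ¬fan): {q0, q1, q2, q3, q4, q5, q6}.
States satisfying EG AF AG EF (¬on ∧ ¬fan): {q0, q1, q2, q3, q4, q5, q6}.
q0 ∈ Sat(EG AF AG EF (¬on ∧ ¬fan)).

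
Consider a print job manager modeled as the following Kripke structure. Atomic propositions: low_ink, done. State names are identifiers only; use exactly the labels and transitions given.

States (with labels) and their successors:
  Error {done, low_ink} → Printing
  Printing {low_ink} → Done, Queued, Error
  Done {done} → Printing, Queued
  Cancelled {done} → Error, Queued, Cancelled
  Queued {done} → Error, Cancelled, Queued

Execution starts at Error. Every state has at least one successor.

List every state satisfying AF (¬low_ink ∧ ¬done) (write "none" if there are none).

States satisfying ¬low_ink ∧ ¬done: ∅.
States satisfying AF (¬low_ink ∧ ¬done): ∅.

none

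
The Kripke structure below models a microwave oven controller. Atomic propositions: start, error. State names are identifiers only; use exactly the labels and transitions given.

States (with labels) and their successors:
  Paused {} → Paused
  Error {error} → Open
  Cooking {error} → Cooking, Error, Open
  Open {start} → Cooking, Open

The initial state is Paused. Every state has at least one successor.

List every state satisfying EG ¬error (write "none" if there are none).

States satisfying ¬error: {Paused, Open}.
States satisfying EG ¬error: {Paused, Open}.

{Paused, Open}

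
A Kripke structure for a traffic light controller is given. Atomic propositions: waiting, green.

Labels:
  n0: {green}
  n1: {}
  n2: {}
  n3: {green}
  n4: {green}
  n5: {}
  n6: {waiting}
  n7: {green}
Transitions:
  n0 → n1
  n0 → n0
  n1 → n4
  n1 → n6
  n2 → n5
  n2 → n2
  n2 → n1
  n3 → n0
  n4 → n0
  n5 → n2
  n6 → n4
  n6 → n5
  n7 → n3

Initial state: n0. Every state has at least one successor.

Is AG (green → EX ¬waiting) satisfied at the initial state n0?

Satisfied

States satisfying green → EX ¬waiting: {n0, n1, n2, n3, n4, n5, n6, n7}.
States satisfying AG (green → EX ¬waiting): {n0, n1, n2, n3, n4, n5, n6, n7}.
Every state reachable from n0 satisfies green → EX ¬waiting.
n0 ∈ Sat(AG (green → EX ¬waiting)).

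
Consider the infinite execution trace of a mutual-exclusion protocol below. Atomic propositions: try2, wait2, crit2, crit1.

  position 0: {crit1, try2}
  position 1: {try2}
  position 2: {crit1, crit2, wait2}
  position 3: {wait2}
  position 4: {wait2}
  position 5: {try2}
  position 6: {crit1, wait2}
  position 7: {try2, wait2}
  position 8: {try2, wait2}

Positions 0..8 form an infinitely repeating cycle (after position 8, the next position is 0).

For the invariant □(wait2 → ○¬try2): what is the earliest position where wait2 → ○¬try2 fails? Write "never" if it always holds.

4

Check wait2 → ○¬try2 at each position in order: 0 ✓, 1 ✓, 2 ✓, 3 ✓.
At position 4 the labels are {wait2} and the next position 5 has {try2}, so wait2 → ○¬try2 is false there. This is the first violation.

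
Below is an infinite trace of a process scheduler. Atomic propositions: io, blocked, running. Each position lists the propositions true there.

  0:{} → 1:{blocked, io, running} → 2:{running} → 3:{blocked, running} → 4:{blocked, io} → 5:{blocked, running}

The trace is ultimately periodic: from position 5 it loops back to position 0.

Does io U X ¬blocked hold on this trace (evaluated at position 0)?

Does not hold

Walking from position 0: at position 0, X ¬blocked has not yet held and io fails, so io U X ¬blocked is false.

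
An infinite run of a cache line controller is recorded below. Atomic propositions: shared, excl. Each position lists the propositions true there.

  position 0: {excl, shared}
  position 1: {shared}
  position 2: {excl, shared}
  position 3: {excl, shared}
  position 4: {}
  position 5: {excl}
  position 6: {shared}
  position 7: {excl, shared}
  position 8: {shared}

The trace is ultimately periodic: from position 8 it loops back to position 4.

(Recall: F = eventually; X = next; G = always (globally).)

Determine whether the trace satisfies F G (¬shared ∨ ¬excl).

Does not hold

G (¬shared ∨ ¬excl) is false at every position 0..8, so it never becomes true and F G (¬shared ∨ ¬excl) fails.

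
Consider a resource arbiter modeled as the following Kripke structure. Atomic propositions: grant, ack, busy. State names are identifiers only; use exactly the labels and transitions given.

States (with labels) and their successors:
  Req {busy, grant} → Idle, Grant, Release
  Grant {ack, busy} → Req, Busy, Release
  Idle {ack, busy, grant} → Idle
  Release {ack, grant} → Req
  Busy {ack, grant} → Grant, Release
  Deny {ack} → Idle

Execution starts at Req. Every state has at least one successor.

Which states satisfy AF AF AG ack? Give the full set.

{Idle, Deny}

States satisfying AF AG ack: {Idle, Deny}.
States satisfying AF AF AG ack: {Idle, Deny}.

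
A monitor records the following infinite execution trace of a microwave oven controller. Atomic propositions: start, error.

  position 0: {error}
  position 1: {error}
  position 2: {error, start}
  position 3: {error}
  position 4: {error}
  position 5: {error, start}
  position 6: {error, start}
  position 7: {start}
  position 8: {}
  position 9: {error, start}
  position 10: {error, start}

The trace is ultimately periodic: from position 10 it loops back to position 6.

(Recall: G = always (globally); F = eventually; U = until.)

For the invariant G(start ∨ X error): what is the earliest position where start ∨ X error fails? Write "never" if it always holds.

start ∨ X error holds at every position 0..10, and those are all the positions the trace ever visits, so the invariant G(start ∨ X error) is never violated.

never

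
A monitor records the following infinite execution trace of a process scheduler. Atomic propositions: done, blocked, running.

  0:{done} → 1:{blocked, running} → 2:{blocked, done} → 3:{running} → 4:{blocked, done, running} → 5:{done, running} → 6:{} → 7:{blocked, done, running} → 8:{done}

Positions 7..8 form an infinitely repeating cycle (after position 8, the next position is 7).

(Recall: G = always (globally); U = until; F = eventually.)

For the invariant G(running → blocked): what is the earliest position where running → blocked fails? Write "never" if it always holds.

Check running → blocked at each position in order: 0 ✓, 1 ✓, 2 ✓.
At position 3 the labels are {running}, so running → blocked is false there. This is the first violation.

3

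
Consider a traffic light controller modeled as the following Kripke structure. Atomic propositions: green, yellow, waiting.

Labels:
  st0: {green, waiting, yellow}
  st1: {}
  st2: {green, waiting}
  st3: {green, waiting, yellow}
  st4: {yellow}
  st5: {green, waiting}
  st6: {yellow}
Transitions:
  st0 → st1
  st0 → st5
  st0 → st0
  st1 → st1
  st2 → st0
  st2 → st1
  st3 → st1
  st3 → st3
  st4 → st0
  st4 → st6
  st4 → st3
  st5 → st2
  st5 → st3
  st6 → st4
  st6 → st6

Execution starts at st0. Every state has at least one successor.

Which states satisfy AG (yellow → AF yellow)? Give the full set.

States satisfying yellow → AF yellow: {st0, st1, st2, st3, st4, st5, st6}.
States satisfying AG (yellow → AF yellow): {st0, st1, st2, st3, st4, st5, st6}.

{st0, st1, st2, st3, st4, st5, st6}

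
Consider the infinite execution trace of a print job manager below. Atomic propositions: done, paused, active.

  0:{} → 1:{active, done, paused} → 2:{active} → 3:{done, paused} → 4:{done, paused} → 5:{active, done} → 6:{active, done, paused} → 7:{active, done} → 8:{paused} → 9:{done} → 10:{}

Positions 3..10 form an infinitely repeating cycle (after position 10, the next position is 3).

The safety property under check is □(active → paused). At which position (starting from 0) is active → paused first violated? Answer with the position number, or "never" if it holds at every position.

2

Check active → paused at each position in order: 0 ✓, 1 ✓.
At position 2 the labels are {active}, so active → paused is false there. This is the first violation.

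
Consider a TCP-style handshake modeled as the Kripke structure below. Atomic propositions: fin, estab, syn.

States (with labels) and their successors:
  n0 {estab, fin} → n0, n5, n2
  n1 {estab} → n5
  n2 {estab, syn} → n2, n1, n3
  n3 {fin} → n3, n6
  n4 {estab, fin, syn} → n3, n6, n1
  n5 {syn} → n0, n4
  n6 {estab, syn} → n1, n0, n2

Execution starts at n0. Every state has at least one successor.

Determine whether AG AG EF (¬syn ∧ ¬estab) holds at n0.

Satisfied

States satisfying AG EF (¬syn ∧ ¬estab): {n0, n1, n2, n3, n4, n5, n6}.
States satisfying AG AG EF (¬syn ∧ ¬estab): {n0, n1, n2, n3, n4, n5, n6}.
Every state reachable from n0 satisfies AG EF (¬syn ∧ ¬estab).
n0 ∈ Sat(AG AG EF (¬syn ∧ ¬estab)).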